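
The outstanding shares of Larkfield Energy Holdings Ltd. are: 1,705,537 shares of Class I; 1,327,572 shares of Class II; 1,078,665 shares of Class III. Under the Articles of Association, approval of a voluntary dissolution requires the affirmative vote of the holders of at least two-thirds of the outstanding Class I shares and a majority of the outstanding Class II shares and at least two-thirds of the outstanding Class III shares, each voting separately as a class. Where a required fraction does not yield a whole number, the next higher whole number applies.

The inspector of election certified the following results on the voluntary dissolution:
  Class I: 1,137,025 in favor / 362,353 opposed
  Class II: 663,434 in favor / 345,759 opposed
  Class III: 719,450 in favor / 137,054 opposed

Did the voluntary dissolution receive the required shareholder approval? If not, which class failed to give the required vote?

Class I: 2/3 of 1705537 = 1137024.67, rounded up to 1137025; 1,137,025 required, 1,137,025 in favor — approved.
Class II: a majority of 1327572 is 663787; 663,787 required, 663,434 in favor — not approved.
Class III: 2/3 of 1078665 = 719110; 719,110 required, 719,450 in favor — approved.

Not approved — the Class II shares did not give the required vote.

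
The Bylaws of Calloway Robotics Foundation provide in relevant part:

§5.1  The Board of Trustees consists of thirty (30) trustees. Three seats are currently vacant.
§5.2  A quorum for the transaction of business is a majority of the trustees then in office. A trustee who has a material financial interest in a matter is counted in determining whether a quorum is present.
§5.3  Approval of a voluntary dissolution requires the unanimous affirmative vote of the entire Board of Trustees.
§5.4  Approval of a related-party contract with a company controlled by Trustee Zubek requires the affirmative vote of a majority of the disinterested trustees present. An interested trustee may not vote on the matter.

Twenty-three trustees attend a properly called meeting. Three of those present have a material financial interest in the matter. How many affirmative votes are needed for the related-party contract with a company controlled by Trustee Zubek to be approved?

The related-party contract with a company controlled by Trustee Zubek requires a majority of the disinterested trustees present (23 − 3 = 20).
A majority of 20 is 11.

11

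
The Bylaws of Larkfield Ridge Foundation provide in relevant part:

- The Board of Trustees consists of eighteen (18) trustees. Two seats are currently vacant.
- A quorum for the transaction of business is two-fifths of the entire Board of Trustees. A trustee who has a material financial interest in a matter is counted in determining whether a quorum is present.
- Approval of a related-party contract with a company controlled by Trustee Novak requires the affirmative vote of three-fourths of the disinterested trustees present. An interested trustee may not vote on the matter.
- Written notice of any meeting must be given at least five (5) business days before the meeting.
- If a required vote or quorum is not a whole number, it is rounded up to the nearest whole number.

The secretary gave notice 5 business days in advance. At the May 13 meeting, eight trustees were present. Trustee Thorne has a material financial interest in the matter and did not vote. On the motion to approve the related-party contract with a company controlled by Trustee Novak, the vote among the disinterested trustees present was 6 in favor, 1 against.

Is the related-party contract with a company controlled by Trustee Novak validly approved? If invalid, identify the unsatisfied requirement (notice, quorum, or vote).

Notice: 5 business days given; 5 required (5 ≥ 5). Satisfied.
Quorum: 8 present (interested trustees count toward quorum); quorum is 8. Satisfied.
Vote: the related-party contract with a company controlled by Trustee Novak requires three-fourths of the disinterested trustees present (8 − 1 = 7). 3/4 of 7 = 5.25, rounded up to 6, so 6 affirmative votes are needed; 6 voted in favor. Satisfied.

Valid — all requirements satisfied.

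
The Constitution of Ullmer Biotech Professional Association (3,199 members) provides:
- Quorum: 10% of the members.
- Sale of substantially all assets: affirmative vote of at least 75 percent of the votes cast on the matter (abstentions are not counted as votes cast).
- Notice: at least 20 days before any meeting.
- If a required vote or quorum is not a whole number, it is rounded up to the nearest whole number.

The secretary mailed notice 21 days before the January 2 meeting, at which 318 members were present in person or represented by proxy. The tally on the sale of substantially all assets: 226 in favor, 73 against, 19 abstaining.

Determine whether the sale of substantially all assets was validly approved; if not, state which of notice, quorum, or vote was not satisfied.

Notice: 21 days given; 20 required. Satisfied.
Quorum: 10% of 3,199 = 319.90, rounded up to 320; 318 present. Not satisfied.
Vote: requires three-fourths of the votes cast (318 − 19 abstaining = 299); 3/4 of 299 = 224.25, rounded up to 225, so 225 needed; 226 in favor. Satisfied.

Invalid — quorum requirement not satisfied.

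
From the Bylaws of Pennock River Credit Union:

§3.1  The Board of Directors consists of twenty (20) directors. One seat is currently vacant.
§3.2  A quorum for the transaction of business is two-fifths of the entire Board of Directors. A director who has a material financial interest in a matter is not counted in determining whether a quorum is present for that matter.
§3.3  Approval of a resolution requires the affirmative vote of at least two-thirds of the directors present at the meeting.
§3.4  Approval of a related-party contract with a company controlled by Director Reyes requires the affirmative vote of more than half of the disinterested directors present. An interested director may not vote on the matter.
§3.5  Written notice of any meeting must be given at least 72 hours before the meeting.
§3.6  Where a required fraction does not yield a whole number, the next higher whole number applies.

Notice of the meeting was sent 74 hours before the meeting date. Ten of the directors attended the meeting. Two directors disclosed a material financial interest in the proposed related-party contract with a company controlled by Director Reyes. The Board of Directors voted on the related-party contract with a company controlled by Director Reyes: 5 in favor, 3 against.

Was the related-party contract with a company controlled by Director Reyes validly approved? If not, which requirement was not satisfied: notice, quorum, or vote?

Valid — all requirements satisfied.

Notice: 74 hours given; 72 required (74 ≥ 72). Satisfied.
Quorum: 10 present, but the 2 interested directors do not count, leaving 8. Quorum is 8. Satisfied.
Vote: the related-party contract with a company controlled by Director Reyes requires a majority of the disinterested directors present (10 − 2 = 8). A majority of 8 is 5, so 5 affirmative votes are needed; 5 voted in favor. Satisfied.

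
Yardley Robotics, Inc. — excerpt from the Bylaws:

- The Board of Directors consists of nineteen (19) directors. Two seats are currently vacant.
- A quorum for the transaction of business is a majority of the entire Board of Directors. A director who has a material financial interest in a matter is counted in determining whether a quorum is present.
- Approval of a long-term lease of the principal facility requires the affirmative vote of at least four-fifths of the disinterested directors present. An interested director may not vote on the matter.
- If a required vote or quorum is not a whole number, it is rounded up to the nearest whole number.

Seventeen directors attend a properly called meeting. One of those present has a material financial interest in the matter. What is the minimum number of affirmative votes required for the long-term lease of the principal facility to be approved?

13

The long-term lease of the principal facility requires four-fifths of the disinterested directors present (17 − 1 = 16).
4/5 of 16 = 12.80, rounded up to 13.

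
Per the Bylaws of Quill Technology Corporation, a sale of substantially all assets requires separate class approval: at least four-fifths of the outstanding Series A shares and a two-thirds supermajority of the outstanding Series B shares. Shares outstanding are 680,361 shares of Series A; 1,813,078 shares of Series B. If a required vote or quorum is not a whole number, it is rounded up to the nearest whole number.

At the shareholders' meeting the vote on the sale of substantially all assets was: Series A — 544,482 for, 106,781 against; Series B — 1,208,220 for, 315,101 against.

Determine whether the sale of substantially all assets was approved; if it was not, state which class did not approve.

Series A: 4/5 of 680361 = 544288.80, rounded up to 544289; 544,289 required, 544,482 in favor — approved.
Series B: 2/3 of 1813078 = 1208718.67, rounded up to 1208719; 1,208,719 required, 1,208,220 in favor — not approved.

Not approved — the Series B shares did not give the required vote.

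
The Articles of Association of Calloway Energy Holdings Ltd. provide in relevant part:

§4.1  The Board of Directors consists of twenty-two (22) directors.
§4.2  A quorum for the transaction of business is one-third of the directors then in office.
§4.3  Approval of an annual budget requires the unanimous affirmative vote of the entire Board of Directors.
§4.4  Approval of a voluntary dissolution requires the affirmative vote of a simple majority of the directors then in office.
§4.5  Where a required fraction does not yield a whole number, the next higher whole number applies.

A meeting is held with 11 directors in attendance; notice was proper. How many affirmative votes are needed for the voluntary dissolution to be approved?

The voluntary dissolution requires a majority of the directors then in office (22).
A majority of 22 is 12.
(Only 11 can vote, so the voluntary dissolution cannot pass at this meeting, but the required vote is still 12.)

12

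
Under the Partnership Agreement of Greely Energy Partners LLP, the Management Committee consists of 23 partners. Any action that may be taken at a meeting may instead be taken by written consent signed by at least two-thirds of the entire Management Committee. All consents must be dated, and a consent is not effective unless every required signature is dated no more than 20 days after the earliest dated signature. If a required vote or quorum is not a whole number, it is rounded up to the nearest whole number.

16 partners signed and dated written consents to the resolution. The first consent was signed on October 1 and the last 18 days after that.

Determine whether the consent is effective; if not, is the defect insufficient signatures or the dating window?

Signatures required: at least two-thirds of 23 — 2/3 of 23 = 15.33, rounded up to 16, so 16 needed; 16 signed. Sufficient.
Dating window: the latest signature is 18 days after the earliest; the limit is 20 days. Within the window.

Effective — both the signature and dating-window requirements are satisfied.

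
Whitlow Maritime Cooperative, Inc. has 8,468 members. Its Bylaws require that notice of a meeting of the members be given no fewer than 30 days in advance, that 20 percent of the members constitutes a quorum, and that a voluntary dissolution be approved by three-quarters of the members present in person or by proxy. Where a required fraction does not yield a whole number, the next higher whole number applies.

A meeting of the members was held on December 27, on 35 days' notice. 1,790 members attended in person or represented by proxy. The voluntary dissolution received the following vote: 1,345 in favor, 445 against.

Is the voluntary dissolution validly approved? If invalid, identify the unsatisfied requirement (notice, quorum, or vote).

Valid — all requirements satisfied.

Notice: 35 days given; 30 required. Satisfied.
Quorum: 20% of 8,468 = 1,693.60, rounded up to 1,694; 1,790 present. Satisfied.
Vote: requires three-fourths of those present (1,790); 3/4 of 1790 = 1342.50, rounded up to 1343, so 1,343 needed; 1,345 in favor. Satisfied.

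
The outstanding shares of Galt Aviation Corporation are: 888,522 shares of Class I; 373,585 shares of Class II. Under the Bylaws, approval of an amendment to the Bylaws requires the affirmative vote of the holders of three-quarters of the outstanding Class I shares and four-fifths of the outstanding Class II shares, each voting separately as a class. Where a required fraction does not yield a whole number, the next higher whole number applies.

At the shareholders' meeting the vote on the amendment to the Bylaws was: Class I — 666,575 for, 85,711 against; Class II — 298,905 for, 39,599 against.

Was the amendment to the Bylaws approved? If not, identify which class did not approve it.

Approved — every class gave the required vote.

Class I: 3/4 of 888522 = 666391.50, rounded up to 666392; 666,392 required, 666,575 in favor — approved.
Class II: 4/5 of 373585 = 298868; 298,868 required, 298,905 in favor — approved.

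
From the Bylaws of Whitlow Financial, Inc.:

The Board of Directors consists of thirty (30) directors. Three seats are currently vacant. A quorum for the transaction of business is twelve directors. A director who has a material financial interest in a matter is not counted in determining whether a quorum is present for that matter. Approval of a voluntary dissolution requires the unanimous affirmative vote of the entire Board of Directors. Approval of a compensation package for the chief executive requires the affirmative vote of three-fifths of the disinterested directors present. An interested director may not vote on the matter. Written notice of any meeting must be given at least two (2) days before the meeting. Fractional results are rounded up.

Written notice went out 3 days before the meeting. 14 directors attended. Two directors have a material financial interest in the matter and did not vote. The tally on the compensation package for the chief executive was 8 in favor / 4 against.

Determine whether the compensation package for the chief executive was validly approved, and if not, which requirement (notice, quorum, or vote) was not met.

Notice: 3 days given; 2 required (3 ≥ 2). Satisfied.
Quorum: 14 present, but the 2 interested directors do not count, leaving 12. Quorum is 12. Satisfied.
Vote: the compensation package for the chief executive requires three-fifths of the disinterested directors present (14 − 2 = 12). 3/5 of 12 = 7.20, rounded up to 8, so 8 affirmative votes are needed; 8 voted in favor. Satisfied.

Valid — all requirements satisfied.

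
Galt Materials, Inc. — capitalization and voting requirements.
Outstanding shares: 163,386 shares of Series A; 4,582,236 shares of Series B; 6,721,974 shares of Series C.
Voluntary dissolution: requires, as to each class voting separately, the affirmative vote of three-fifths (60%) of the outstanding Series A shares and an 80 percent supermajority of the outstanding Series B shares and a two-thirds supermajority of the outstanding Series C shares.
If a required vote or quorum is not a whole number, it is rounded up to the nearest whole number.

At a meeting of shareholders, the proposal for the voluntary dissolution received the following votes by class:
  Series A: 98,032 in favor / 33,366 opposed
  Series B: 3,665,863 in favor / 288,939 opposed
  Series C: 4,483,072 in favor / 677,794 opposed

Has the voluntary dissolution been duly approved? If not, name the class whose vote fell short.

Series A: 3/5 of 163386 = 98031.60, rounded up to 98032; 98,032 required, 98,032 in favor — approved.
Series B: 4/5 of 4582236 = 3665788.80, rounded up to 3665789; 3,665,789 required, 3,665,863 in favor — approved.
Series C: 2/3 of 6721974 = 4481316; 4,481,316 required, 4,483,072 in favor — approved.

Approved — every class gave the required vote.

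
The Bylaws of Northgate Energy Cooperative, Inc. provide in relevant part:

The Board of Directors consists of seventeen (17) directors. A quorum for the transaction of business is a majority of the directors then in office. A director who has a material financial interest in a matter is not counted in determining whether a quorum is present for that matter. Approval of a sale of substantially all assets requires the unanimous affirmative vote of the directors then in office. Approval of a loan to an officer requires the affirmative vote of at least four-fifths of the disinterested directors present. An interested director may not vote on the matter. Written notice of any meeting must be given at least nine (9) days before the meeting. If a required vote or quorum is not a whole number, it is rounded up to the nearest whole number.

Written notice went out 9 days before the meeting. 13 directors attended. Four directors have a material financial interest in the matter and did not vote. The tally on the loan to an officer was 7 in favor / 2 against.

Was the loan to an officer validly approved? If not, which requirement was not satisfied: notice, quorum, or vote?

Notice: 9 days given; 9 required (9 ≥ 9). Satisfied.
Quorum: 13 present, but the 4 interested directors do not count, leaving 9. Quorum is 9. Satisfied.
Vote: the loan to an officer requires four-fifths of the disinterested directors present (13 − 4 = 9). 4/5 of 9 = 7.20, rounded up to 8, so 8 affirmative votes are needed; 7 voted in favor. Not satisfied.

Invalid — vote requirement not satisfied.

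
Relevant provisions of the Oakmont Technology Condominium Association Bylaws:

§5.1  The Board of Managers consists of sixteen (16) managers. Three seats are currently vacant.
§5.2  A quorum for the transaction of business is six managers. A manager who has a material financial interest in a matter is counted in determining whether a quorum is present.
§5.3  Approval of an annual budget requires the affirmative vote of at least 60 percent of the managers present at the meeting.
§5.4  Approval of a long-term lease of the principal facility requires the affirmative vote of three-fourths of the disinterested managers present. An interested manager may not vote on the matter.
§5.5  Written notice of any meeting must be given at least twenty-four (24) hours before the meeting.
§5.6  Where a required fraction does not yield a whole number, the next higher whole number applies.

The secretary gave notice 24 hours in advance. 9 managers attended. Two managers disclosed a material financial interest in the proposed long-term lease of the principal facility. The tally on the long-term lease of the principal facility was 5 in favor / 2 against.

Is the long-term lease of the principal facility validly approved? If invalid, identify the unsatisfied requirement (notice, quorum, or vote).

Notice: 24 hours given; 24 required (24 ≥ 24). Satisfied.
Quorum: 9 present (interested managers count toward quorum); quorum is 6. Satisfied.
Vote: the long-term lease of the principal facility requires three-fourths of the disinterested managers present (9 − 2 = 7). 3/4 of 7 = 5.25, rounded up to 6, so 6 affirmative votes are needed; 5 voted in favor. Not satisfied.

Invalid — vote requirement not satisfied.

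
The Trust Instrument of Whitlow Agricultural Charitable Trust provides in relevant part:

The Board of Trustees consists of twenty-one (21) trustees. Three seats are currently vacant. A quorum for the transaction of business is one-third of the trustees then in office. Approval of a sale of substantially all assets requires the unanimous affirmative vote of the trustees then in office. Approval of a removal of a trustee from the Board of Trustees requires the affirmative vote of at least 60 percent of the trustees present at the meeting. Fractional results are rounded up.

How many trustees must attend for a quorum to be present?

1/3 of 18 = 6.

6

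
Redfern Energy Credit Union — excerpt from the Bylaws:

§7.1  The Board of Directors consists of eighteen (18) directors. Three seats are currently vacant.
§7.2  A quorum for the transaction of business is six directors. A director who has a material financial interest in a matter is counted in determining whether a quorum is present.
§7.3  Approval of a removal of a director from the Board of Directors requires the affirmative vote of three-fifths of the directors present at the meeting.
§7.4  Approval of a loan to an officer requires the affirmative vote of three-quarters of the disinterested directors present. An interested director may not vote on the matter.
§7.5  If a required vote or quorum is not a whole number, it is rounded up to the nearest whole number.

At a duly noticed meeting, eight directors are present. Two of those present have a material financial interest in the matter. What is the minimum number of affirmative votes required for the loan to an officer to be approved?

5

The loan to an officer requires three-fourths of the disinterested directors present (8 − 2 = 6).
3/4 of 6 = 4.50, rounded up to 5.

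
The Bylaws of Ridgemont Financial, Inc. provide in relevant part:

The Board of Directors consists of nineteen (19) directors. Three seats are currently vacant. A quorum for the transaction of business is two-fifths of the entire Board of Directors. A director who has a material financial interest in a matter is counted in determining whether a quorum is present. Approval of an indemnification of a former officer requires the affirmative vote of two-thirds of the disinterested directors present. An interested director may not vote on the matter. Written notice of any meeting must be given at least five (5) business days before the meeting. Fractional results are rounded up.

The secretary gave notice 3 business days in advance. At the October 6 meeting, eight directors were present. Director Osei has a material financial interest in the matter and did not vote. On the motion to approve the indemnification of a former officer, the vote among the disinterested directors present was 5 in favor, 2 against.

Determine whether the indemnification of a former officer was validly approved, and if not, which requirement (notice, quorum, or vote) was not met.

Notice: 3 business days given; 5 required (3 < 5). Not satisfied.
Quorum: 8 present (interested directors count toward quorum); quorum is 8. Satisfied.
Vote: the indemnification of a former officer requires two-thirds of the disinterested directors present (8 − 1 = 7). 2/3 of 7 = 4.67, rounded up to 5, so 5 affirmative votes are needed; 5 voted in favor. Satisfied.

Invalid — notice requirement not satisfied.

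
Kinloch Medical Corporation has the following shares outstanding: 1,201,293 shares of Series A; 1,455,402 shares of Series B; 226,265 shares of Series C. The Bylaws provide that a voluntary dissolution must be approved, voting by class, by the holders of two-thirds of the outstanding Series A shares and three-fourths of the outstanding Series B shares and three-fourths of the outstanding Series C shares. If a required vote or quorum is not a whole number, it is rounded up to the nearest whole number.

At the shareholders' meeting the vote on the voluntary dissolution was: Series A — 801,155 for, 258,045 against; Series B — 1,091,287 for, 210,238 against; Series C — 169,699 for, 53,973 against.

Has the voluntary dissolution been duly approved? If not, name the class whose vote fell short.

Series A: 2/3 of 1201293 = 800862; 800,862 required, 801,155 in favor — approved.
Series B: 3/4 of 1455402 = 1091551.50, rounded up to 1091552; 1,091,552 required, 1,091,287 in favor — not approved.
Series C: 3/4 of 226265 = 169698.75, rounded up to 169699; 169,699 required, 169,699 in favor — approved.

Not approved — the Series B shares did not give the required vote.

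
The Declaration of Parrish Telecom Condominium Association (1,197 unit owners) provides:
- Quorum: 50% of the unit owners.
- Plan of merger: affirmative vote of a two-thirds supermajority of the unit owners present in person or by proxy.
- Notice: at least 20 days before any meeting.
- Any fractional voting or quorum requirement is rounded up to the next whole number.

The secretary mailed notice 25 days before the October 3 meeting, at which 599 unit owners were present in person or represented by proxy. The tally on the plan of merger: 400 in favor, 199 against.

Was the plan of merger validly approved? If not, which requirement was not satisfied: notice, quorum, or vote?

Valid — all requirements satisfied.

Notice: 25 days given; 20 required. Satisfied.
Quorum: 50% of 1,197 = 598.50, rounded up to 599; 599 present. Satisfied.
Vote: requires two-thirds of those present (599); 2/3 of 599 = 399.33, rounded up to 400, so 400 needed; 400 in favor. Satisfied.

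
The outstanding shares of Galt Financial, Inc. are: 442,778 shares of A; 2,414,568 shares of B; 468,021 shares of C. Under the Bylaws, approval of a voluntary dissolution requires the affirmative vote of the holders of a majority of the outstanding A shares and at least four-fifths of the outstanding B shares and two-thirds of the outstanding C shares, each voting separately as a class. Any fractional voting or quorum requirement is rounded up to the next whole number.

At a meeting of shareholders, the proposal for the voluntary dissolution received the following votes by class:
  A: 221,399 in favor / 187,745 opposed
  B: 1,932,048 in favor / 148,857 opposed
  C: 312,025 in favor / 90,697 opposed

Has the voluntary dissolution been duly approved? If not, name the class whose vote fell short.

Approved — every class gave the required vote.

A: a majority of 442778 is 221390; 221,390 required, 221,399 in favor — approved.
B: 4/5 of 2414568 = 1931654.40, rounded up to 1931655; 1,931,655 required, 1,932,048 in favor — approved.
C: 2/3 of 468021 = 312014; 312,014 required, 312,025 in favor — approved.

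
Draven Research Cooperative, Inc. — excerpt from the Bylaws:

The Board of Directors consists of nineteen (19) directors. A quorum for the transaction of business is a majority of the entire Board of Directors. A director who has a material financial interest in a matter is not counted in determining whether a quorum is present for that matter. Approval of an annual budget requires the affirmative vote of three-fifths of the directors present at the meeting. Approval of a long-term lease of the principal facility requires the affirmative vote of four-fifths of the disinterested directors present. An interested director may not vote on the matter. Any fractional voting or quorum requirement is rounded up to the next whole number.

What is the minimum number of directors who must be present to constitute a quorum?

A majority of 19 is 10.

10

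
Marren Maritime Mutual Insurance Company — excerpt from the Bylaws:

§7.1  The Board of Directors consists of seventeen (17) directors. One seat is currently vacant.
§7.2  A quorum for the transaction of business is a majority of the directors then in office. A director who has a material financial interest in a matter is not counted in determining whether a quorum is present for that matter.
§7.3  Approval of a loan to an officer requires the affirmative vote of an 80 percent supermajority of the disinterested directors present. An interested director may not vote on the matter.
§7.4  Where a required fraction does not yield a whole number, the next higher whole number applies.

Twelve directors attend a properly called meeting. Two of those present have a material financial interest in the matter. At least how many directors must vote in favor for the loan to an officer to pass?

8

The loan to an officer requires four-fifths of the disinterested directors present (12 − 2 = 10).
4/5 of 10 = 8.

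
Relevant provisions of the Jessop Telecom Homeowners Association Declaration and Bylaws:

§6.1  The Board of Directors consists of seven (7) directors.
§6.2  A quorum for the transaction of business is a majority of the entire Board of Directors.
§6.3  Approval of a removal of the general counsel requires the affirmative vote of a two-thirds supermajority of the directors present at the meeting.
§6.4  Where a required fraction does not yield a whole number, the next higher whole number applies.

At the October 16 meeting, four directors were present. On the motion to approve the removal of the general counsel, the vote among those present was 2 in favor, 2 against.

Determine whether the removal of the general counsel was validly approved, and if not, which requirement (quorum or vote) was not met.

Invalid — vote requirement not satisfied.

Quorum: 4 present; quorum is 4. Satisfied.
Vote: the removal of the general counsel requires two-thirds of the directors present (4). 2/3 of 4 = 2.67, rounded up to 3, so 3 affirmative votes are needed; 2 voted in favor. Not satisfied.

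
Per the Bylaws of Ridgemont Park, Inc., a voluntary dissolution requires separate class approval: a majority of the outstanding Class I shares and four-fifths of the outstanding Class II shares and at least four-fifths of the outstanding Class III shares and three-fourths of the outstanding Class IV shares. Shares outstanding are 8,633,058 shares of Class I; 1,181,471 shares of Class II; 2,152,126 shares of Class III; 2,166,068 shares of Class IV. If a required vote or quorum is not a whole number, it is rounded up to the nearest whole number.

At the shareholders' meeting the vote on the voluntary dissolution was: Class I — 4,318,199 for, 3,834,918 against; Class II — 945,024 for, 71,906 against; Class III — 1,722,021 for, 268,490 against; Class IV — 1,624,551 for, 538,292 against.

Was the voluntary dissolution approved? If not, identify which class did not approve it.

Class I: a majority of 8633058 is 4316530; 4,316,530 required, 4,318,199 in favor — approved.
Class II: 4/5 of 1181471 = 945176.80, rounded up to 945177; 945,177 required, 945,024 in favor — not approved.
Class III: 4/5 of 2152126 = 1721700.80, rounded up to 1721701; 1,721,701 required, 1,722,021 in favor — approved.
Class IV: 3/4 of 2166068 = 1624551; 1,624,551 required, 1,624,551 in favor — approved.

Not approved — the Class II shares did not give the required vote.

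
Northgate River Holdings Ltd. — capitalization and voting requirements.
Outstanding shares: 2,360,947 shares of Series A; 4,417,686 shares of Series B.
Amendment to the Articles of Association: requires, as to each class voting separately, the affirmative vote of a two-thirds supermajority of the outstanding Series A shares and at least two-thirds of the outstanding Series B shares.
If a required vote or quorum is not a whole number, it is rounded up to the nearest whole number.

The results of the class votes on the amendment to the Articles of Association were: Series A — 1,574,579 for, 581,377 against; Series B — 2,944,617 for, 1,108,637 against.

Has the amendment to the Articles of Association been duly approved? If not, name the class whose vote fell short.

Series A: 2/3 of 2360947 = 1573964.67, rounded up to 1573965; 1,573,965 required, 1,574,579 in favor — approved.
Series B: 2/3 of 4417686 = 2945124; 2,945,124 required, 2,944,617 in favor — not approved.

Not approved — the Series B shares did not give the required vote.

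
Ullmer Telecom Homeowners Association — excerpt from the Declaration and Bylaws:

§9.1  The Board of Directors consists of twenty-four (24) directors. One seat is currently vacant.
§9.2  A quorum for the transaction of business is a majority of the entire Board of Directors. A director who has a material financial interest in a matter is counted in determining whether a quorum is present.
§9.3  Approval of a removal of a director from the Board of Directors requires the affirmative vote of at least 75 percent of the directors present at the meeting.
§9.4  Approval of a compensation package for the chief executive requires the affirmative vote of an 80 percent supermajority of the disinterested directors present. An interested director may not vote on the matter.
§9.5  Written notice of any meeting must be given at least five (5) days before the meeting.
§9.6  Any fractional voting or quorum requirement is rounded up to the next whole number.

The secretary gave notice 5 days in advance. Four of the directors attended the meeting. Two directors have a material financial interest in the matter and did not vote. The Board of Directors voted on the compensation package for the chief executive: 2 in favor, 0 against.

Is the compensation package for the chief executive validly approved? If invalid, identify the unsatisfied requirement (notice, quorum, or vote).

Notice: 5 days given; 5 required (5 ≥ 5). Satisfied.
Quorum: 4 present (interested directors count toward quorum); quorum is 13. Not satisfied.
Vote: the compensation package for the chief executive requires four-fifths of the disinterested directors present (4 − 2 = 2). 4/5 of 2 = 1.60, rounded up to 2, so 2 affirmative votes are needed; 2 voted in favor. Satisfied. (Moot — without a quorum no business can be validly transacted.)

Invalid — quorum requirement not satisfied.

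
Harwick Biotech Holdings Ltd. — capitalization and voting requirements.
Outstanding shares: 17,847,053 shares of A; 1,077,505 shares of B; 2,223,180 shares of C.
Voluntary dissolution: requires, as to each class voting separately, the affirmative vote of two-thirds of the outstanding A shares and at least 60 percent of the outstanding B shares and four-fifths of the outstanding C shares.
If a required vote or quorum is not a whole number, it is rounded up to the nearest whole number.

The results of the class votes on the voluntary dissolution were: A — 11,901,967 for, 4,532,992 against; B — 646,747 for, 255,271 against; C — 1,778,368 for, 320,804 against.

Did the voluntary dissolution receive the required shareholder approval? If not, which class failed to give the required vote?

Not approved — the C shares did not give the required vote.

A: 2/3 of 17847053 = 11898035.33, rounded up to 11898036; 11,898,036 required, 11,901,967 in favor — approved.
B: 3/5 of 1077505 = 646503; 646,503 required, 646,747 in favor — approved.
C: 4/5 of 2223180 = 1778544; 1,778,544 required, 1,778,368 in favor — not approved.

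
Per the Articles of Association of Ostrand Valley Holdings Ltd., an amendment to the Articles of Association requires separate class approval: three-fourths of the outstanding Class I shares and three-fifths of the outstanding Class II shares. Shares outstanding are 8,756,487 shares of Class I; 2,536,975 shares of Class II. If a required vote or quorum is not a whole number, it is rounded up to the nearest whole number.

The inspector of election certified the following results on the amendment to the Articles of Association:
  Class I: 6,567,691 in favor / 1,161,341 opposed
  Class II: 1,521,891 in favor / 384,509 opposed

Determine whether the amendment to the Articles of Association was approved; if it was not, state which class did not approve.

Class I: 3/4 of 8756487 = 6567365.25, rounded up to 6567366; 6,567,366 required, 6,567,691 in favor — approved.
Class II: 3/5 of 2536975 = 1522185; 1,522,185 required, 1,521,891 in favor — not approved.

Not approved — the Class II shares did not give the required vote.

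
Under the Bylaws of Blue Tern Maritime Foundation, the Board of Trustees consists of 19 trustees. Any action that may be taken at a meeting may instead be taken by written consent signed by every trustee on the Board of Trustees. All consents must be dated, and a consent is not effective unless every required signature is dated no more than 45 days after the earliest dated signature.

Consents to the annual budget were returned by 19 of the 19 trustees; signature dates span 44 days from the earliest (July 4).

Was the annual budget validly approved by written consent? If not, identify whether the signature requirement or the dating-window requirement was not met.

Effective — both the signature and dating-window requirements are satisfied.

Signatures required: every one of 19 — unanimous means all 19, so 19 needed; 19 signed. Sufficient.
Dating window: the latest signature is 44 days after the earliest; the limit is 45 days. Within the window.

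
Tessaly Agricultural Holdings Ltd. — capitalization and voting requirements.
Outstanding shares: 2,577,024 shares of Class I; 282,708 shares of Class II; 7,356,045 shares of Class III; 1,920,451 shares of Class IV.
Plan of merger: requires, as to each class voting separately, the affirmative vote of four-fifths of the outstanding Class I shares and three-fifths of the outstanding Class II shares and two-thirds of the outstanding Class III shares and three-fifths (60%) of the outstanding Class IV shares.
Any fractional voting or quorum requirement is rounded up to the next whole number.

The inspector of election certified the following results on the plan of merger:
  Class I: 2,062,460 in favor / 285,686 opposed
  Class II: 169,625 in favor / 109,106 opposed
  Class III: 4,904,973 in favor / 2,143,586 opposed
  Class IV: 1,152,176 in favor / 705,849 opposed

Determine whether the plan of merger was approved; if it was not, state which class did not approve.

Not approved — the Class IV shares did not give the required vote.

Class I: 4/5 of 2577024 = 2061619.20, rounded up to 2061620; 2,061,620 required, 2,062,460 in favor — approved.
Class II: 3/5 of 282708 = 169624.80, rounded up to 169625; 169,625 required, 169,625 in favor — approved.
Class III: 2/3 of 7356045 = 4904030; 4,904,030 required, 4,904,973 in favor — approved.
Class IV: 3/5 of 1920451 = 1152270.60, rounded up to 1152271; 1,152,271 required, 1,152,176 in favor — not approved.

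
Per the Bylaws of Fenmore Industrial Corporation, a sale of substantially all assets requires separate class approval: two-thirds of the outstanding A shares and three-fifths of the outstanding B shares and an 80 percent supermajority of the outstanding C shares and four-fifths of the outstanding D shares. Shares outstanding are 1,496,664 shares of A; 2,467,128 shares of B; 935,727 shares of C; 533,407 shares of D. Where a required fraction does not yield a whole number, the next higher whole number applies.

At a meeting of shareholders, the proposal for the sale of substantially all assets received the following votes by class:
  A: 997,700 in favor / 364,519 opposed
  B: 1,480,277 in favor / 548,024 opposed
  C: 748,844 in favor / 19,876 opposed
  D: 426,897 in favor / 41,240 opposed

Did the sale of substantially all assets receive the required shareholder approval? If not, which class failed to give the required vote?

Not approved — the A shares did not give the required vote.

A: 2/3 of 1496664 = 997776; 997,776 required, 997,700 in favor — not approved.
B: 3/5 of 2467128 = 1480276.80, rounded up to 1480277; 1,480,277 required, 1,480,277 in favor — approved.
C: 4/5 of 935727 = 748581.60, rounded up to 748582; 748,582 required, 748,844 in favor — approved.
D: 4/5 of 533407 = 426725.60, rounded up to 426726; 426,726 required, 426,897 in favor — approved.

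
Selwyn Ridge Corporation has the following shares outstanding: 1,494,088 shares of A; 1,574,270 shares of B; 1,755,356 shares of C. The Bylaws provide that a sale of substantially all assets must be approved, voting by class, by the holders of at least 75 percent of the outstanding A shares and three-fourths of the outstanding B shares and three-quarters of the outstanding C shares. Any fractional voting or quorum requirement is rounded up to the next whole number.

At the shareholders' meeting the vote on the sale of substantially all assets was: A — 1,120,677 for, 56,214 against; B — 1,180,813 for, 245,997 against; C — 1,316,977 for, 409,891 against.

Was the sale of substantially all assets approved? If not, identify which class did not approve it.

Approved — every class gave the required vote.

A: 3/4 of 1494088 = 1120566; 1,120,566 required, 1,120,677 in favor — approved.
B: 3/4 of 1574270 = 1180702.50, rounded up to 1180703; 1,180,703 required, 1,180,813 in favor — approved.
C: 3/4 of 1755356 = 1316517; 1,316,517 required, 1,316,977 in favor — approved.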